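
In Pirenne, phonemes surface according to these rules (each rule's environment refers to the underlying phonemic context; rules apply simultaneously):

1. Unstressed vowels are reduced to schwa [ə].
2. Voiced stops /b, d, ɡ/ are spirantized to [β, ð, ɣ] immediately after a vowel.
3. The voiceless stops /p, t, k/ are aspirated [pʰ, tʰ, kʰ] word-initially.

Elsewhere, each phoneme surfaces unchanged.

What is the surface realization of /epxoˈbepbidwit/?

[əpxəˈβepbəðwət]

Rule 1 applies to /e/ (word-initial: in an unstressed syllable) → [ə].
/p/ (between /e/ and /x/): rule 3 targets it, but not word-initially → unchanged [p].
/o/ meets the environment for rule 1 (in an unstressed syllable) → [ə].
Rule 2 applies to /b/ (between /o/ and /e/: immediately after a vowel) → [β].
/e/ (between /b/ and /p/) is in the target of rule 1 but the environment (in an unstressed syllable) is not met → [e].
/p/ (between /e/ and /b/): rule 3 targets it, but not word-initially → unchanged [p].
/b/ (between /p/ and /i/) fails the environment for rule 2, so it stays [b].
/i/ — between /b/ and /d/, in an unstressed syllable — surfaces as [ə] (rule 1).
/d/ meets the environment for rule 2 (immediately after a vowel) → [ð].
Rule 1 applies to /i/ (between /w/ and /t/: in an unstressed syllable) → [ə].
/t/ — word-final; rule 3 does not apply here → [t].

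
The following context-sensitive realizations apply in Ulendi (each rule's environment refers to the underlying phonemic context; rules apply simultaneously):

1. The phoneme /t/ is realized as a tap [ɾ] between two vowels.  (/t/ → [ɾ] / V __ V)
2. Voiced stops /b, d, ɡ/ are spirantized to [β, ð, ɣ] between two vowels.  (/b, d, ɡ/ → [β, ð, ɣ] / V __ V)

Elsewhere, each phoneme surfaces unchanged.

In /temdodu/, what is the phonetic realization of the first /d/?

/d/ (between /m/ and /o/) is in the target of rule 2 but the environment (between two vowels) is not met → [d].

[d]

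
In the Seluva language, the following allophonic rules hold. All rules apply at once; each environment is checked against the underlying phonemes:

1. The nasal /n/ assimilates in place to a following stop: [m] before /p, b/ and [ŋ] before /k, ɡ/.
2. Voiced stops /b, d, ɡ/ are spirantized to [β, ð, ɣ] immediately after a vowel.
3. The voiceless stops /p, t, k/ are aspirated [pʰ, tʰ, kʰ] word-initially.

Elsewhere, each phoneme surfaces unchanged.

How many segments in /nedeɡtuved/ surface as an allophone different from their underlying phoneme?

3

Segments that undergo a rule: /d/ → [ð] (rule 2); /ɡ/ → [ɣ] (rule 2); /d/ → [ð] (rule 2).
All other segments surface unchanged.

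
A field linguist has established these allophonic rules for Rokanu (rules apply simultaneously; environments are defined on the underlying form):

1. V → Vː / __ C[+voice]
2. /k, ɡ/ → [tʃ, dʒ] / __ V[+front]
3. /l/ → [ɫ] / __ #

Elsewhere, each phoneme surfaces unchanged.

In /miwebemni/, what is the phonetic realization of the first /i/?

[iː]

/i/ (between /m/ and /w/) occurs before a voiced consonant → [iː] by rule 1.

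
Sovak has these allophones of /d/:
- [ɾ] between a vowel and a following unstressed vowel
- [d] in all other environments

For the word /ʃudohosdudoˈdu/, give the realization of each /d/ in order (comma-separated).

Occurrence 1 (position 3): between a vowel and a following unstressed vowel → [ɾ].
Occurrence 2 (position 8): no conditioning environment matches → elsewhere allophone [d].
Occurrence 3 (position 10): between a vowel and a following unstressed vowel → [ɾ].
Occurrence 4 (position 12): no conditioning environment matches → elsewhere allophone [d].

[ɾ], [d], [ɾ], [d]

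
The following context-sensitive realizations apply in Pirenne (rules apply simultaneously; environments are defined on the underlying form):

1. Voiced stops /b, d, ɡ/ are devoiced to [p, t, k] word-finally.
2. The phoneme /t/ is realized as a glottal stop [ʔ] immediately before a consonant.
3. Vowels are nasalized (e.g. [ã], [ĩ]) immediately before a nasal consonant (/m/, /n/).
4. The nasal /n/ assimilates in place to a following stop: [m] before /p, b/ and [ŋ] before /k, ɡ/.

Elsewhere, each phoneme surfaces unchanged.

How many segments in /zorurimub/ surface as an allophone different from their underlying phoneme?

Segments that undergo a rule: /i/ → [ĩ] (rule 3); /b/ → [p] (rule 1).
All other segments surface unchanged.

2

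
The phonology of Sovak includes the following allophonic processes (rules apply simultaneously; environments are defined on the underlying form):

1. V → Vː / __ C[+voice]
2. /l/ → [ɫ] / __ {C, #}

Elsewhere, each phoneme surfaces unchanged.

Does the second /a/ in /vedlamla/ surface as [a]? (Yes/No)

Yes

/a/ — word-final; rule 1 does not apply here → [a].
The actual realization is [a], which matches [a].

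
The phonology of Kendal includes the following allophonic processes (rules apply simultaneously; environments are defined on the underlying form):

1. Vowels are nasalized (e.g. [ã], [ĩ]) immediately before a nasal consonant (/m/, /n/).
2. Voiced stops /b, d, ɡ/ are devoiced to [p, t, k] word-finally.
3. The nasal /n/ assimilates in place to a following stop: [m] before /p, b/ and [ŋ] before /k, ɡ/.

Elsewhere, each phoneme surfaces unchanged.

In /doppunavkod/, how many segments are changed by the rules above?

Segments that undergo a rule: /u/ → [ũ] (rule 1); /d/ → [t] (rule 2).
All other segments surface unchanged.

2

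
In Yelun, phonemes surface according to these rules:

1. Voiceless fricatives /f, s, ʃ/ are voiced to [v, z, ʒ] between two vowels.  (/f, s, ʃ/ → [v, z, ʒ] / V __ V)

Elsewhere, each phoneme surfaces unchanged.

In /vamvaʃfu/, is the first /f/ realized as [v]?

No

/f/ — between /ʃ/ and /u/; rule 1 does not apply here → [f].
The actual realization is [f], not [v].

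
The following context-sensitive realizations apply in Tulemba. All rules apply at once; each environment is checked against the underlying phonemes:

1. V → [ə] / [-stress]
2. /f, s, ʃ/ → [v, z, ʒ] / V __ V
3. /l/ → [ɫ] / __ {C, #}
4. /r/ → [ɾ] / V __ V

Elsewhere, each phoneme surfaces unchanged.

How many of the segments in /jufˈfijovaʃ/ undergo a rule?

3

Segments that undergo a rule: /u/ → [ə] (rule 1); /o/ → [ə] (rule 1); /a/ → [ə] (rule 1).
All other segments surface unchanged.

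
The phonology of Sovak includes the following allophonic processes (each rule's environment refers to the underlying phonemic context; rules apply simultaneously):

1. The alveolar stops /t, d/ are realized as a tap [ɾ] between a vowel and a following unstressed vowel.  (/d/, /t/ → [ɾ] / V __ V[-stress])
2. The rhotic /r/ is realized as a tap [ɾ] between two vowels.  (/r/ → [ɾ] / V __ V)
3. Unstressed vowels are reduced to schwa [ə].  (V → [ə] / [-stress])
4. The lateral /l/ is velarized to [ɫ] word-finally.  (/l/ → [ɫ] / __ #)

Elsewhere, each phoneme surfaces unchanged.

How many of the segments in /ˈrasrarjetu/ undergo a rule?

4

Segments that undergo a rule: /a/ → [ə] (rule 3); /e/ → [ə] (rule 3); /t/ → [ɾ] (rule 1); /u/ → [ə] (rule 3).
All other segments surface unchanged.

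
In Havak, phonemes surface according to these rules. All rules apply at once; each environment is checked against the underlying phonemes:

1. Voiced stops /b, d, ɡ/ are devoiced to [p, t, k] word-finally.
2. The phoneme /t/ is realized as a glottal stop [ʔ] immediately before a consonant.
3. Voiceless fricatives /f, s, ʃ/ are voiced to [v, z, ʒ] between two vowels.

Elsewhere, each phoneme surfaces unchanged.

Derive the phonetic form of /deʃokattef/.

/d/ (word-initial) is in the target of rule 1 but the environment (word-finally) is not met → [d].
/ʃ/ (between /e/ and /o/) occurs between two vowels → [ʒ] by rule 3.
/t/ meets the environment for rule 2 (immediately before a consonant) → [ʔ].
/t/ (between /t/ and /e/) is in the target of rule 2 but the environment (immediately before a consonant) is not met → [t].
/f/ (word-final) is in the target of rule 3 but the environment (between two vowels) is not met → [f].

[deʒokaʔtef]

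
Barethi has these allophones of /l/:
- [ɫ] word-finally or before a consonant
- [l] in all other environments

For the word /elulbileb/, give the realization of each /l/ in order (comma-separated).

[l], [ɫ], [l]

Occurrence 1 (position 2): no conditioning environment matches → elsewhere allophone [l].
Occurrence 2 (position 4): word-finally or before a consonant → [ɫ].
Occurrence 3 (position 7): no conditioning environment matches → elsewhere allophone [l].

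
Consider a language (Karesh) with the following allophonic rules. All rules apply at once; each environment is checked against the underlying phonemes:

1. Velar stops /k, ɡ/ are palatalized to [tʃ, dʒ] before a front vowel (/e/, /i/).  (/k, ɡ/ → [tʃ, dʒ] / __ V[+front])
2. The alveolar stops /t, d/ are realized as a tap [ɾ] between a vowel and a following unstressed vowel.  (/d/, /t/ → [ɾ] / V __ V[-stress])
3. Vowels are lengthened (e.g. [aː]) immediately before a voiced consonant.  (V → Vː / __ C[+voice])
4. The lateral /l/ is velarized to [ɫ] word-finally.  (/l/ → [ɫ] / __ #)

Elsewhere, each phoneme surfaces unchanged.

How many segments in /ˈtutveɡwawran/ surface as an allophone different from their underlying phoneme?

Segments that undergo a rule: /e/ → [eː] (rule 3); /a/ → [aː] (rule 3); /a/ → [aː] (rule 3).
All other segments surface unchanged.

3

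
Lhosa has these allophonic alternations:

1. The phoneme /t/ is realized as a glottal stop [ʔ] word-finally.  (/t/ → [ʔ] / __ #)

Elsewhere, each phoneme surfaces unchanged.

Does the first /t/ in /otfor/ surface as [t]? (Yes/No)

/t/ (between /o/ and /f/): rule 1 targets it, but not word-finally → unchanged [t].
The actual realization is [t], which matches [t].

Yes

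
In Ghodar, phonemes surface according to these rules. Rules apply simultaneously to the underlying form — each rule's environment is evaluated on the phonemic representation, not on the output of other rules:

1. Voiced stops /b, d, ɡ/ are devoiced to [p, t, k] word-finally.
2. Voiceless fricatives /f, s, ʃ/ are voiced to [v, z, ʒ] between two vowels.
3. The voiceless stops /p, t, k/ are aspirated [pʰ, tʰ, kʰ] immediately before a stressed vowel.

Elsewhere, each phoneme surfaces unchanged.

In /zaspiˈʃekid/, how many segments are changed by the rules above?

Segments that undergo a rule: /ʃ/ → [ʒ] (rule 2); /d/ → [t] (rule 1).
All other segments surface unchanged.

2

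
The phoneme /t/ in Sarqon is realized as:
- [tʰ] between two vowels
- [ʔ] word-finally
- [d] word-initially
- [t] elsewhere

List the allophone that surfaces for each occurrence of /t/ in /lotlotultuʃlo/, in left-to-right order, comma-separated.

Occurrence 1 (position 3): no conditioning environment matches → elsewhere allophone [t].
Occurrence 2 (position 6): between two vowels → [tʰ].
Occurrence 3 (position 9): no conditioning environment matches → elsewhere allophone [t].

[t], [tʰ], [t]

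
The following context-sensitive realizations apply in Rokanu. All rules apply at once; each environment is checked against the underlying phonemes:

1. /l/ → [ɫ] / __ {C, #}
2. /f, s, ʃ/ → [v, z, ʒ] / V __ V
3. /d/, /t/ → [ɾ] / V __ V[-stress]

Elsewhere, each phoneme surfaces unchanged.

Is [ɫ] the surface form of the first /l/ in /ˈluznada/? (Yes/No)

No

/l/ (word-initial) fails the environment for rule 1, so it stays [l].
The actual realization is [l], not [ɫ].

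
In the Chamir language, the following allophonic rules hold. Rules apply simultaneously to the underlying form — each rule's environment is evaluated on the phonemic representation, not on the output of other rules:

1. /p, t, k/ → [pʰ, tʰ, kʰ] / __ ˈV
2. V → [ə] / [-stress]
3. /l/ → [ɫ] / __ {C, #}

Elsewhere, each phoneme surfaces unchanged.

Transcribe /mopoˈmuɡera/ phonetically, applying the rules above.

/m/ (word-initial) is unaffected → [m].
Rule 2 applies to /o/ (between /m/ and /p/: in an unstressed syllable) → [ə].
/p/ (between /o/ and /o/) is in the target of rule 1 but the environment (immediately before a stressed vowel) is not met → [p].
/o/ meets the environment for rule 2 (in an unstressed syllable) → [ə].
/m/ (between /o/ and /u/) is unaffected → [m].
/u/ — between /m/ and /ɡ/; rule 2 does not apply here → [u].
/ɡ/ — not in any rule's target class → [ɡ].
Rule 2 applies to /e/ (between /ɡ/ and /r/: in an unstressed syllable) → [ə].
/r/ — not in any rule's target class → [r].
/a/ (word-final) occurs in an unstressed syllable → [ə] by rule 2.

[məpəˈmuɡərə]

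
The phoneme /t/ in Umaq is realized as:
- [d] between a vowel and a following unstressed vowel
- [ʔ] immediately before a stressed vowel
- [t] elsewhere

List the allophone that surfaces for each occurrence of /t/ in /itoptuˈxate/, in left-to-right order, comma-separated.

[d], [t], [d]

Occurrence 1 (position 2): between a vowel and a following unstressed vowel → [d].
Occurrence 2 (position 5): no conditioning environment matches → elsewhere allophone [t].
Occurrence 3 (position 9): between a vowel and a following unstressed vowel → [d].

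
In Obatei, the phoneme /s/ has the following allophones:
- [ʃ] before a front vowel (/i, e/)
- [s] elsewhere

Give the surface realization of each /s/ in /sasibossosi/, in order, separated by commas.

[s], [ʃ], [s], [s], [ʃ]

Occurrence 1 (position 1): no conditioning environment matches → elsewhere allophone [s].
Occurrence 2 (position 3): before a front vowel (/i, e/) → [ʃ].
Occurrence 3 (position 7): no conditioning environment matches → elsewhere allophone [s].
Occurrence 4 (position 8): no conditioning environment matches → elsewhere allophone [s].
Occurrence 5 (position 10): before a front vowel (/i, e/) → [ʃ].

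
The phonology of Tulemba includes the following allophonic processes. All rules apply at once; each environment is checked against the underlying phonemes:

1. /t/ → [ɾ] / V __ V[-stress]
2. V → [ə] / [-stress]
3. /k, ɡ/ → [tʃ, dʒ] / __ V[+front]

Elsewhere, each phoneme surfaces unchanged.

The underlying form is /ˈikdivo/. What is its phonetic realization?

/i/ (word-initial) fails the environment for rule 2, so it stays [i].
/k/ (between /i/ and /d/) is in the target of rule 3 but the environment (before a front vowel) is not met → [k].
/d/ (between /k/ and /i/): no rule targets it → [d].
/i/ (between /d/ and /v/): in an unstressed syllable, so rule 2 applies → [ə].
/v/ (between /i/ and /o/) is unaffected → [v].
/o/ (word-final) occurs in an unstressed syllable → [ə] by rule 2.

[ˈikdəvə]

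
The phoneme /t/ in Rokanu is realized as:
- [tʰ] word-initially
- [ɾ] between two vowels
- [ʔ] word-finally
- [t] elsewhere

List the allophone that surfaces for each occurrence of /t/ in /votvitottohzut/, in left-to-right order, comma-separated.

Occurrence 1 (position 3): no conditioning environment matches → elsewhere allophone [t].
Occurrence 2 (position 6): between two vowels → [ɾ].
Occurrence 3 (position 8): no conditioning environment matches → elsewhere allophone [t].
Occurrence 4 (position 9): no conditioning environment matches → elsewhere allophone [t].
Occurrence 5 (position 14): word-finally → [ʔ].

[t], [ɾ], [t], [t], [ʔ]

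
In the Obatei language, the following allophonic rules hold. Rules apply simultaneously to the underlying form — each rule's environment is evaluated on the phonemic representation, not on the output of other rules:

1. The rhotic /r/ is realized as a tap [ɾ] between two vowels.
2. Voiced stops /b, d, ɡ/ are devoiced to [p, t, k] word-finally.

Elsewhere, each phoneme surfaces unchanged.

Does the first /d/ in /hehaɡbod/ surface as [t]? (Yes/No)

/d/ (word-final): word-finally, so rule 2 applies → [t].
The actual realization is [t], which matches [t].

Yes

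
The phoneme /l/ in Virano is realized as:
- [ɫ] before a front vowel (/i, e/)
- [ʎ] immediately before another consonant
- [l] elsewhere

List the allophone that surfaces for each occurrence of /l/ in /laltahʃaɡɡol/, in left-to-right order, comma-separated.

Occurrence 1 (position 1): no conditioning environment matches → elsewhere allophone [l].
Occurrence 2 (position 3): immediately before another consonant → [ʎ].
Occurrence 3 (position 12): no conditioning environment matches → elsewhere allophone [l].

[l], [ʎ], [l]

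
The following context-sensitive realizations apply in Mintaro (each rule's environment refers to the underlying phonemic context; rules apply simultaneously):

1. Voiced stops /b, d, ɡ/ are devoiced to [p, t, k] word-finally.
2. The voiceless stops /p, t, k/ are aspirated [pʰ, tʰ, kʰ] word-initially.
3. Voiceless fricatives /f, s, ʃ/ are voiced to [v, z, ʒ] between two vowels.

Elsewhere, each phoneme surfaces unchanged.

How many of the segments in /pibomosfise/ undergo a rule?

2

Segments that undergo a rule: /p/ → [pʰ] (rule 2); /s/ → [z] (rule 3).
All other segments surface unchanged.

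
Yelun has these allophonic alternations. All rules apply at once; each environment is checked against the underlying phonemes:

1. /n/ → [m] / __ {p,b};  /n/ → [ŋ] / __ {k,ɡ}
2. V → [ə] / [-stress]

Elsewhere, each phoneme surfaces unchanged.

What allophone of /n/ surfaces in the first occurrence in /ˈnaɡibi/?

[n]

/n/ — word-initial; rule 1 does not apply here → [n].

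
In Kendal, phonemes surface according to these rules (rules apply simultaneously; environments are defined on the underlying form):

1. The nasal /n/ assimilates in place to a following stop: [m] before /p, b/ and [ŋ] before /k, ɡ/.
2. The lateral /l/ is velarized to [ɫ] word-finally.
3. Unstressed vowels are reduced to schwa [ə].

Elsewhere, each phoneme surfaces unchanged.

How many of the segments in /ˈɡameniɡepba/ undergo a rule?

Segments that undergo a rule: /e/ → [ə] (rule 3); /i/ → [ə] (rule 3); /e/ → [ə] (rule 3); /a/ → [ə] (rule 3).
All other segments surface unchanged.

4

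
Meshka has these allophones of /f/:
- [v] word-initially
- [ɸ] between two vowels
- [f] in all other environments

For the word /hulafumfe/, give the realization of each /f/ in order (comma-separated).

Occurrence 1 (position 5): between two vowels → [ɸ].
Occurrence 2 (position 8): no conditioning environment matches → elsewhere allophone [f].

[ɸ], [f]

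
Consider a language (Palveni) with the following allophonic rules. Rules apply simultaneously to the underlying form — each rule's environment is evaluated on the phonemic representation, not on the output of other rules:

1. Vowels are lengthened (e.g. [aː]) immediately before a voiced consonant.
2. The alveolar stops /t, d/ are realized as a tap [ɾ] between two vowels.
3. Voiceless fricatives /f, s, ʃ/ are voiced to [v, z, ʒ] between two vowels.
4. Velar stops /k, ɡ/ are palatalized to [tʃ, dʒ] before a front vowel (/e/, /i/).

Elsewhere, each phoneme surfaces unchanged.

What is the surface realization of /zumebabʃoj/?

[zuːmeːbaːbʃoːj]

/z/ (word-initial) is unaffected → [z].
/u/ — between /z/ and /m/, before a voiced consonant — surfaces as [uː] (rule 1).
/m/ (between /u/ and /e/): no rule targets it → [m].
/e/ meets the environment for rule 1 (before a voiced consonant) → [eː].
/b/ — not in any rule's target class → [b].
/a/ — between /b/ and /b/, before a voiced consonant — surfaces as [aː] (rule 1).
/b/ (between /a/ and /ʃ/): no rule targets it → [b].
/ʃ/ (between /b/ and /o/) is in the target of rule 3 but the environment (between two vowels) is not met → [ʃ].
/o/ meets the environment for rule 1 (before a voiced consonant) → [oː].
/j/ (word-final) is unaffected → [j].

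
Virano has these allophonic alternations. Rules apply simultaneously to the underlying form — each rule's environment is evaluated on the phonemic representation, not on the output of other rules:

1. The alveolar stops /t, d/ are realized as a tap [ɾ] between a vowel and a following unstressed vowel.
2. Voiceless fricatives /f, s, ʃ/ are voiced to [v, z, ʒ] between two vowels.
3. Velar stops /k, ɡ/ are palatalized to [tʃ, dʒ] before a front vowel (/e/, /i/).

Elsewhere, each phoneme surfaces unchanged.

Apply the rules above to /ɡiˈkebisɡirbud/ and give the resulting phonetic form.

[dʒiˈtʃebisdʒirbud]

/ɡ/ (word-initial): before a front vowel, so rule 3 applies → [dʒ].
/i/ stays [i].
/k/ — between /i/ and /e/, before a front vowel — surfaces as [tʃ] (rule 3).
/e/ — not in any rule's target class → [e].
/b/ (between /e/ and /i/): no rule targets it → [b].
/i/ stays [i].
/s/ (between /i/ and /ɡ/) is in the target of rule 2 but the environment (between two vowels) is not met → [s].
/ɡ/ (between /s/ and /i/) occurs before a front vowel → [dʒ] by rule 3.
/i/ (between /ɡ/ and /r/): no rule targets it → [i].
/r/ — not in any rule's target class → [r].
/b/ stays [b].
/u/ — not in any rule's target class → [u].
/d/ — word-final; rule 1 does not apply here → [d].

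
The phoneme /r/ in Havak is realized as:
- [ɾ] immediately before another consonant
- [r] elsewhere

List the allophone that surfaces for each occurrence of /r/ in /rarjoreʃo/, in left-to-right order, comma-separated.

Occurrence 1 (position 1): no conditioning environment matches → elsewhere allophone [r].
Occurrence 2 (position 3): immediately before another consonant → [ɾ].
Occurrence 3 (position 6): no conditioning environment matches → elsewhere allophone [r].

[r], [ɾ], [r]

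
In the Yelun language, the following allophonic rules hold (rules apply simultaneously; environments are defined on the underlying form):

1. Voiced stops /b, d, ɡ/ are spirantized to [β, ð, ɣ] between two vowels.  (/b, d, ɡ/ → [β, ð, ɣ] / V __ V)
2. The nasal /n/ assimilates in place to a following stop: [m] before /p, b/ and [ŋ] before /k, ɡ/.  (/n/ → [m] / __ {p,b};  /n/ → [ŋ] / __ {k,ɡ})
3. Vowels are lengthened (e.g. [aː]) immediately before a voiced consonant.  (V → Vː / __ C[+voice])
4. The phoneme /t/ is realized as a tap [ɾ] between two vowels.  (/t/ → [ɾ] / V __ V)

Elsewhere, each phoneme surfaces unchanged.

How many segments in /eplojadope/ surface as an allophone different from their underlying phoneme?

Segments that undergo a rule: /o/ → [oː] (rule 3); /a/ → [aː] (rule 3); /d/ → [ð] (rule 1).
All other segments surface unchanged.

3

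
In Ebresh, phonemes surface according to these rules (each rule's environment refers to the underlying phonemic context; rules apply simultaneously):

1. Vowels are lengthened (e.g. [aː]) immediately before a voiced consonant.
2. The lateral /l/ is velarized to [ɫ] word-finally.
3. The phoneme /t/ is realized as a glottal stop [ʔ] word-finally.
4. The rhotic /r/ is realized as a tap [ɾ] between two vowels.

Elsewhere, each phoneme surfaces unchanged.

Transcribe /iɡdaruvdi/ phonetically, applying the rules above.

/i/ meets the environment for rule 1 (before a voiced consonant) → [iː].
/a/ — between /d/ and /r/, before a voiced consonant — surfaces as [aː] (rule 1).
/r/ (between /a/ and /u/): between two vowels, so rule 4 applies → [ɾ].
Rule 1 applies to /u/ (between /r/ and /v/: before a voiced consonant) → [uː].
/i/ (word-final) fails the environment for rule 1, so it stays [i].

[iːɡdaːɾuːvdi]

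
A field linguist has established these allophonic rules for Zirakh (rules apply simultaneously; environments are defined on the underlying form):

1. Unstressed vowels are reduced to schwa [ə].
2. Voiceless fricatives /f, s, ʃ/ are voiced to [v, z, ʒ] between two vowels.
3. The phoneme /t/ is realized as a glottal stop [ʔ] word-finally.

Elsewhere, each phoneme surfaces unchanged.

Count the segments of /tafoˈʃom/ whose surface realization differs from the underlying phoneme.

4

Segments that undergo a rule: /a/ → [ə] (rule 1); /f/ → [v] (rule 2); /o/ → [ə] (rule 1); /ʃ/ → [ʒ] (rule 2).
All other segments surface unchanged.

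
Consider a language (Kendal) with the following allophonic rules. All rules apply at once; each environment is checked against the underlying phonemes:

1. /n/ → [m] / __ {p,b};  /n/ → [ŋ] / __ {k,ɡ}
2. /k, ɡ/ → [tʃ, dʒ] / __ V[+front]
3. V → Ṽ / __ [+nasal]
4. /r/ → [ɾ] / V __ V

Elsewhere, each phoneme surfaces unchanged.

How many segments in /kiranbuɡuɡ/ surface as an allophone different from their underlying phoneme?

Segments that undergo a rule: /k/ → [tʃ] (rule 2); /r/ → [ɾ] (rule 4); /a/ → [ã] (rule 3); /n/ → [m] (rule 1).
All other segments surface unchanged.

4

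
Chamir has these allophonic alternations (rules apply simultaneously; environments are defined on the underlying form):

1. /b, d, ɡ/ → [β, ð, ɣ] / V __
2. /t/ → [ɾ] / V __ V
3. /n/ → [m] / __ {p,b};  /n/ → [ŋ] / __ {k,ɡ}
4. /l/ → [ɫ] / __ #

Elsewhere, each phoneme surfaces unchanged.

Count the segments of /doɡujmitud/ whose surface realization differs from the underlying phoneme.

3

Segments that undergo a rule: /ɡ/ → [ɣ] (rule 1); /t/ → [ɾ] (rule 2); /d/ → [ð] (rule 1).
All other segments surface unchanged.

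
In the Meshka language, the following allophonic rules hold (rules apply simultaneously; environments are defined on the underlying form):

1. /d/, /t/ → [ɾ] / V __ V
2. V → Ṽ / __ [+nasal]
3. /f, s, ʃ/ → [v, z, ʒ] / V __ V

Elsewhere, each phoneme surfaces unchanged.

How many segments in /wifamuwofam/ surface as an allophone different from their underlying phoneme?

Segments that undergo a rule: /f/ → [v] (rule 3); /a/ → [ã] (rule 2); /f/ → [v] (rule 3); /a/ → [ã] (rule 2).
All other segments surface unchanged.

4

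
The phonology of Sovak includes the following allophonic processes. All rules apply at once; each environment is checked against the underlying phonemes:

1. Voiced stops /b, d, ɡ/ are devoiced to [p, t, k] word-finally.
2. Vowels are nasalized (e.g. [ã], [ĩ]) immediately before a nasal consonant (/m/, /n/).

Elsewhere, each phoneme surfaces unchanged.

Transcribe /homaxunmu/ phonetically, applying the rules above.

/h/ (word-initial) is unaffected → [h].
/o/ (between /h/ and /m/) occurs before a nasal consonant → [õ] by rule 2.
/m/ stays [m].
/a/ (between /m/ and /x/) is in the target of rule 2 but the environment (before a nasal consonant) is not met → [a].
/x/ (between /a/ and /u/) is unaffected → [x].
/u/ — between /x/ and /n/, before a nasal consonant — surfaces as [ũ] (rule 2).
/n/ (between /u/ and /m/) is unaffected → [n].
/m/ — not in any rule's target class → [m].
/u/ (word-final) is in the target of rule 2 but the environment (before a nasal consonant) is not met → [u].

[hõmaxũnmu]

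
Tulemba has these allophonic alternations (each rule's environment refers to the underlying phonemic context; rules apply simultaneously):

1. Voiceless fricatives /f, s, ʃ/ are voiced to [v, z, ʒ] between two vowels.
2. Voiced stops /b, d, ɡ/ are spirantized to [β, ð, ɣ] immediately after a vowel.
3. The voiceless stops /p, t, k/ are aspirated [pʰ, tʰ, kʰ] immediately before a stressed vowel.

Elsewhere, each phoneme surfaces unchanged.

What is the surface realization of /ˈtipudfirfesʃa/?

/t/ — word-initial, immediately before a stressed vowel — surfaces as [tʰ] (rule 3).
/i/ (between /t/ and /p/) is unaffected → [i].
/p/ (between /i/ and /u/) is in the target of rule 3 but the environment (immediately before a stressed vowel) is not met → [p].
/u/ stays [u].
/d/ — between /u/ and /f/, immediately after a vowel — surfaces as [ð] (rule 2).
/f/ (between /d/ and /i/) fails the environment for rule 1, so it stays [f].
/i/ stays [i].
/r/ (between /i/ and /f/) is unaffected → [r].
/f/ (between /r/ and /e/) fails the environment for rule 1, so it stays [f].
/e/ — not in any rule's target class → [e].
/s/ (between /e/ and /ʃ/): rule 1 targets it, but not between two vowels → unchanged [s].
/ʃ/ (between /s/ and /a/): rule 1 targets it, but not between two vowels → unchanged [ʃ].
/a/ stays [a].

[ˈtʰipuðfirfesʃa]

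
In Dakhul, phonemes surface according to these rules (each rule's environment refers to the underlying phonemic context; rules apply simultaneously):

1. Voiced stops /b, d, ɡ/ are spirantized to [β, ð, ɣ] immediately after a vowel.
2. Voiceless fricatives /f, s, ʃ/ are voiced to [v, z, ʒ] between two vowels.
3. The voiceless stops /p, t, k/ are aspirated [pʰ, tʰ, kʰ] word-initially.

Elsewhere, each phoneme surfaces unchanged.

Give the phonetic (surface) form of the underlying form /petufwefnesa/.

/p/ meets the environment for rule 3 (word-initially) → [pʰ].
/e/ (between /p/ and /t/) is unaffected → [e].
/t/ (between /e/ and /u/): rule 3 targets it, but not word-initially → unchanged [t].
/u/ (between /t/ and /f/) is unaffected → [u].
/f/ (between /u/ and /w/) fails the environment for rule 2, so it stays [f].
/w/ — not in any rule's target class → [w].
/e/ stays [e].
/f/ (between /e/ and /n/) is in the target of rule 2 but the environment (between two vowels) is not met → [f].
/n/ (between /f/ and /e/) is unaffected → [n].
/e/ stays [e].
/s/ (between /e/ and /a/): between two vowels, so rule 2 applies → [z].
/a/ (word-final) is unaffected → [a].

[pʰetufwefneza]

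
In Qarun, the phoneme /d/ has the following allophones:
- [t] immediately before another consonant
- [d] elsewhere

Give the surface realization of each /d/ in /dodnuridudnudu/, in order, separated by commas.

[d], [t], [d], [t], [d]

Occurrence 1 (position 1): no conditioning environment matches → elsewhere allophone [d].
Occurrence 2 (position 3): immediately before another consonant → [t].
Occurrence 3 (position 8): no conditioning environment matches → elsewhere allophone [d].
Occurrence 4 (position 10): immediately before another consonant → [t].
Occurrence 5 (position 13): no conditioning environment matches → elsewhere allophone [d].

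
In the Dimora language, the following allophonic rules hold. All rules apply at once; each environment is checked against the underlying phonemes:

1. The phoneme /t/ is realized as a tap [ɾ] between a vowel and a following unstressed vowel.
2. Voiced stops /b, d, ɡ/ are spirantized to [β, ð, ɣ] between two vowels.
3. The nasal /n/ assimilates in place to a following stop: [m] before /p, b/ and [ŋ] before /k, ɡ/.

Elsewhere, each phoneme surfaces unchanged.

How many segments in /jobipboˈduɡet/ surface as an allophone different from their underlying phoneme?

3

Segments that undergo a rule: /b/ → [β] (rule 2); /d/ → [ð] (rule 2); /ɡ/ → [ɣ] (rule 2).
All other segments surface unchanged.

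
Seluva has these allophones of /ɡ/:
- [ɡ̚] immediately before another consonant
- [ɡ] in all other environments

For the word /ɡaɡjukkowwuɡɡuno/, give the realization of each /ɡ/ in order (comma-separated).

Occurrence 1 (position 1): no conditioning environment matches → elsewhere allophone [ɡ].
Occurrence 2 (position 3): immediately before another consonant → [ɡ̚].
Occurrence 3 (position 12): immediately before another consonant → [ɡ̚].
Occurrence 4 (position 13): no conditioning environment matches → elsewhere allophone [ɡ].

[ɡ], [ɡ̚], [ɡ̚], [ɡ]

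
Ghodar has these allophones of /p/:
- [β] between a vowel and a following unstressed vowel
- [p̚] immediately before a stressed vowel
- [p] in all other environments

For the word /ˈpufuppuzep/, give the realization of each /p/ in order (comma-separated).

[p̚], [p], [p], [p]

Occurrence 1 (position 1): immediately before a stressed vowel → [p̚].
Occurrence 2 (position 5): no conditioning environment matches → elsewhere allophone [p].
Occurrence 3 (position 6): no conditioning environment matches → elsewhere allophone [p].
Occurrence 4 (position 10): no conditioning environment matches → elsewhere allophone [p].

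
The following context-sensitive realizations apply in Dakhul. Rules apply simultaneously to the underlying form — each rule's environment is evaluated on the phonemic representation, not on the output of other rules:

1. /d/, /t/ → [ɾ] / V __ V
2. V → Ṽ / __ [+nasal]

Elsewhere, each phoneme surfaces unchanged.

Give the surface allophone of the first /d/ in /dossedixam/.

/d/ (word-initial) is in the target of rule 1 but the environment (between two vowels) is not met → [d].

[d]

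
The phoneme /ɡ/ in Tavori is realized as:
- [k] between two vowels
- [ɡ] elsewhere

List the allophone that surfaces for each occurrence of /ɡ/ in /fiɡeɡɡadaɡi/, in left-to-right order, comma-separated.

Occurrence 1 (position 3): between two vowels → [k].
Occurrence 2 (position 5): no conditioning environment matches → elsewhere allophone [ɡ].
Occurrence 3 (position 6): no conditioning environment matches → elsewhere allophone [ɡ].
Occurrence 4 (position 10): between two vowels → [k].

[k], [ɡ], [ɡ], [k]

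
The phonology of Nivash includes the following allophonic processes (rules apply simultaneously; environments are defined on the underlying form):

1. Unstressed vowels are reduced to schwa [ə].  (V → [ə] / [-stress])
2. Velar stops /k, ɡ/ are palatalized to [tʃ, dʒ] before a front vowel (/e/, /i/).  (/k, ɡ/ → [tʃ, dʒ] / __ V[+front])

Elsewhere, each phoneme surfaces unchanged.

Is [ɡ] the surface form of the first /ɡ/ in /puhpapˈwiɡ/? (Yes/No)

/ɡ/ (word-final) is in the target of rule 2 but the environment (before a front vowel) is not met → [ɡ].
The actual realization is [ɡ], which matches [ɡ].

Yes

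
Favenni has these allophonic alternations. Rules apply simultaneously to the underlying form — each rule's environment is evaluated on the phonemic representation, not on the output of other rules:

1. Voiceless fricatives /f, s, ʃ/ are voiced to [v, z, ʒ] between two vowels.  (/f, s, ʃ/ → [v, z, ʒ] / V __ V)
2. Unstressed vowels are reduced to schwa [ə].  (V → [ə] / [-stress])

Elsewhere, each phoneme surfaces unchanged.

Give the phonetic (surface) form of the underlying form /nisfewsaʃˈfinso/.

[nəsfəwsəʃˈfinsə]

/i/ meets the environment for rule 2 (in an unstressed syllable) → [ə].
/s/ (between /i/ and /f/) fails the environment for rule 1, so it stays [s].
/f/ — between /s/ and /e/; rule 1 does not apply here → [f].
/e/ — between /f/ and /w/, in an unstressed syllable — surfaces as [ə] (rule 2).
/s/ (between /w/ and /a/) fails the environment for rule 1, so it stays [s].
Rule 2 applies to /a/ (between /s/ and /ʃ/: in an unstressed syllable) → [ə].
/ʃ/ (between /a/ and /f/): rule 1 targets it, but not between two vowels → unchanged [ʃ].
/f/ (between /ʃ/ and /i/) fails the environment for rule 1, so it stays [f].
/i/ (between /f/ and /n/) fails the environment for rule 2, so it stays [i].
/s/ (between /n/ and /o/) is in the target of rule 1 but the environment (between two vowels) is not met → [s].
/o/ — word-final, in an unstressed syllable — surfaces as [ə] (rule 2).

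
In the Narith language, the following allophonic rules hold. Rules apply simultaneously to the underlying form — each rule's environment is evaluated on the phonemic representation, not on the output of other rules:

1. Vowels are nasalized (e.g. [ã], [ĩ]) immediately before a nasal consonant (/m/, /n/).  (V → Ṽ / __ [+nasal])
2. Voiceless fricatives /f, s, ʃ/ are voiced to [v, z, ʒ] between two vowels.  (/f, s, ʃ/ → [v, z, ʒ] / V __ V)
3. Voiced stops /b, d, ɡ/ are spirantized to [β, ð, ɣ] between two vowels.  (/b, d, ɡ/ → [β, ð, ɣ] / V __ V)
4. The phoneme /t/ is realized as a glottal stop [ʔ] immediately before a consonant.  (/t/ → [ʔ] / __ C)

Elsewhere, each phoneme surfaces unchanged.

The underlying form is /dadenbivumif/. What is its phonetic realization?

[daðẽnbivũmif]

/d/ — word-initial; rule 3 does not apply here → [d].
/a/ (between /d/ and /d/) fails the environment for rule 1, so it stays [a].
/d/ — between /a/ and /e/, between two vowels — surfaces as [ð] (rule 3).
/e/ — between /d/ and /n/, before a nasal consonant — surfaces as [ẽ] (rule 1).
/n/ stays [n].
/b/ (between /n/ and /i/) is in the target of rule 3 but the environment (between two vowels) is not met → [b].
/i/ — between /b/ and /v/; rule 1 does not apply here → [i].
/v/ stays [v].
/u/ — between /v/ and /m/, before a nasal consonant — surfaces as [ũ] (rule 1).
/m/ (between /u/ and /i/): no rule targets it → [m].
/i/ — between /m/ and /f/; rule 1 does not apply here → [i].
/f/ — word-final; rule 2 does not apply here → [f].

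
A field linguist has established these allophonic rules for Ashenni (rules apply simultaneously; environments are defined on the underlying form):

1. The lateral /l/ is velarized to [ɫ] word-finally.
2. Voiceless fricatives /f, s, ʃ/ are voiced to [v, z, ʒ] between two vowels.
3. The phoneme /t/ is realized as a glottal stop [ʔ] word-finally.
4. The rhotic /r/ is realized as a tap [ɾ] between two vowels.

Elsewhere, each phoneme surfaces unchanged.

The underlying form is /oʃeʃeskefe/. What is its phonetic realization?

[oʒeʒeskeve]

/o/ (word-initial): no rule targets it → [o].
Rule 2 applies to /ʃ/ (between /o/ and /e/: between two vowels) → [ʒ].
/e/ (between /ʃ/ and /ʃ/): no rule targets it → [e].
Rule 2 applies to /ʃ/ (between /e/ and /e/: between two vowels) → [ʒ].
/e/ (between /ʃ/ and /s/): no rule targets it → [e].
/s/ (between /e/ and /k/) fails the environment for rule 2, so it stays [s].
/k/ — not in any rule's target class → [k].
/e/ (between /k/ and /f/) is unaffected → [e].
Rule 2 applies to /f/ (between /e/ and /e/: between two vowels) → [v].
/e/ (word-final) is unaffected → [e].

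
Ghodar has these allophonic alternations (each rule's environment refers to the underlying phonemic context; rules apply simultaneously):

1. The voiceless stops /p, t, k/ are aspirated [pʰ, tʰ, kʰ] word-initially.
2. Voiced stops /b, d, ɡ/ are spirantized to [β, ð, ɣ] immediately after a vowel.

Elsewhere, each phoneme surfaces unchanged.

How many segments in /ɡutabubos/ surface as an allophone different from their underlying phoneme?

2

Segments that undergo a rule: /b/ → [β] (rule 2); /b/ → [β] (rule 2).
All other segments surface unchanged.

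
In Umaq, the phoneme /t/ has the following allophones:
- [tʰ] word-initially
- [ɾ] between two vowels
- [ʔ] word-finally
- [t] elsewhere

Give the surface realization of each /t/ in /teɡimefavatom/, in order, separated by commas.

[tʰ], [ɾ]

Occurrence 1 (position 1): word-initially → [tʰ].
Occurrence 2 (position 11): between two vowels → [ɾ].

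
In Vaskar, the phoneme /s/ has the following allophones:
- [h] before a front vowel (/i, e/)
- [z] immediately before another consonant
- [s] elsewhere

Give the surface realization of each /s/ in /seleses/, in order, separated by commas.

[h], [h], [s]

Occurrence 1 (position 1): before a front vowel (/i, e/) → [h].
Occurrence 2 (position 5): before a front vowel (/i, e/) → [h].
Occurrence 3 (position 7): no conditioning environment matches → elsewhere allophone [s].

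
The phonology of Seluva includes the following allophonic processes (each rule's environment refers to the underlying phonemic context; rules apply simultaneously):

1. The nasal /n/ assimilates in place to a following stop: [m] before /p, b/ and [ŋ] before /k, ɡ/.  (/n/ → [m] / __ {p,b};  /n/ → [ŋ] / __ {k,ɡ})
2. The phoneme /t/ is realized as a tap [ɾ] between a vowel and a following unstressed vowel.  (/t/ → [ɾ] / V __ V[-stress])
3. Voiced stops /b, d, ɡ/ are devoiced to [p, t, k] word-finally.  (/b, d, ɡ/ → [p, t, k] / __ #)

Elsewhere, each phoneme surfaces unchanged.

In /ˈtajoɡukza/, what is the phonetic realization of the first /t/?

[t]

/t/ — word-initial; rule 2 does not apply here → [t].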